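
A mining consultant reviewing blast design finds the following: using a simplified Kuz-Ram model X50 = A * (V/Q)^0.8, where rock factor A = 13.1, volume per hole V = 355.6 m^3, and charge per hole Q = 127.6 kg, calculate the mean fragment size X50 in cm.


Compute V/Q:
V/Q = 355.6 / 127.6 = 2.786833856
Raise to the power 0.8:
(V/Q)^0.8 = 2.786833856^0.8 = 2.270329343
Multiply by A:
X50 = 13.1 * 2.270329343
= 29.7413 cm

29.7413 cm


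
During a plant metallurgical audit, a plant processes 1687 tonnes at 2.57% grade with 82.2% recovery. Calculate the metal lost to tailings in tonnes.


Total metal in feed:
= 1687 * 2.57 / 100 = 43.3559 tonnes
Metal recovered:
= 43.3559 * 82.2 / 100 = 35.6385498 tonnes
Metal lost to tailings:
= 43.3559 - 35.6385498
= 7.7174 tonnes

7.7174 tonnes


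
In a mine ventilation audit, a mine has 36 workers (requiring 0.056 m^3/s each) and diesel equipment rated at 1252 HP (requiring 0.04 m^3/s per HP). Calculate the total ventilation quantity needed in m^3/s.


52.096 m^3/s

Airflow for workers:
Q_people = 36 * 0.056 = 2.016 m^3/s
Airflow for diesel equipment:
Q_diesel = 1252 * 0.04 = 50.08 m^3/s
Total ventilation:
Q_total = 2.016 + 50.08
= 52.096 m^3/s


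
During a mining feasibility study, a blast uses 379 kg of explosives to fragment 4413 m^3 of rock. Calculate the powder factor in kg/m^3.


Powder factor = explosive mass / rock volume
= 379 / 4413
= 0.0859 kg/m^3

0.0859 kg/m^3


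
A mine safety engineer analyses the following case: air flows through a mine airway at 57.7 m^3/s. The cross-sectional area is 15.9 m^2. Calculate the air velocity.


3.6289 m/s

Velocity = flow rate / cross-sectional area
= 57.7 / 15.9
= 3.6289 m/s


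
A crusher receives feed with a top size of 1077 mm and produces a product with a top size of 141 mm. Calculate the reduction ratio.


Reduction ratio = feed size / product size
= 1077 / 141
= 7.6383

7.6383


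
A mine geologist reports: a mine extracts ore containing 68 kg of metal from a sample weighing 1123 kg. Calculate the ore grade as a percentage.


6.0552%

Ore grade = (metal mass / ore mass) * 100
= (68 / 1123) * 100
= 0.06055209261 * 100
= 6.0552%


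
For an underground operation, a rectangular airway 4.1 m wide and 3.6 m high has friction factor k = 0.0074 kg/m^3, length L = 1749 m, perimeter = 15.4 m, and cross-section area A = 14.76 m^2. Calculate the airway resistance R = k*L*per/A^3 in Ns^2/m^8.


0.062 Ns^2/m^8

Compute the numerator:
k * L * per = 0.0074 * 1749 * 15.4
= 199.31604
Compute the denominator:
A^3 = 14.76^3 = 3215.578176
Resistance:
R = 199.31604 / 3215.578176
= 0.062 Ns^2/m^8


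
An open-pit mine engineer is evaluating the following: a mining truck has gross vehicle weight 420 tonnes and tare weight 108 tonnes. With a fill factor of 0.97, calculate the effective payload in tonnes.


Maximum payload = gross - tare
= 420 - 108 = 312 tonnes
Effective payload = max payload * fill factor
= 312 * 0.97
= 302.64 tonnes

302.64 tonnes


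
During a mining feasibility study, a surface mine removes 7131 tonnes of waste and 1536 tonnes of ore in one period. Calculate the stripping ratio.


Stripping ratio = waste tonnage / ore tonnage
= 7131 / 1536
= 4.6426

4.6426


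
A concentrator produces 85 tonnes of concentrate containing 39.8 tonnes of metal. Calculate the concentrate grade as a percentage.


46.8235%

Grade = (metal in concentrate / concentrate mass) * 100
= (39.8 / 85) * 100
= 0.4682352941 * 100
= 46.8235%


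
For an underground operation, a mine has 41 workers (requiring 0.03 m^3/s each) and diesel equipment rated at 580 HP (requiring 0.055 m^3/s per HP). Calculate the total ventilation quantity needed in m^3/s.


33.13 m^3/s

Airflow for workers:
Q_people = 41 * 0.03 = 1.23 m^3/s
Airflow for diesel equipment:
Q_diesel = 580 * 0.055 = 31.9 m^3/s
Total ventilation:
Q_total = 1.23 + 31.9
= 33.13 m^3/s


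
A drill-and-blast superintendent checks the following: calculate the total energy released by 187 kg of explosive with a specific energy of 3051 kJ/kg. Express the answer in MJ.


Energy = mass * specific_energy / 1000
= 187 * 3051 / 1000
= 570537 / 1000
= 570.537 MJ

570.537 MJ


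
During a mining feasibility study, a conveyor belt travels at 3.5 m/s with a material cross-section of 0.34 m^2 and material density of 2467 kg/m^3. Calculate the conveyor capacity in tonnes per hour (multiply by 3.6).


Volumetric flow = speed * area
= 3.5 * 0.34 = 1.19 m^3/s
Mass flow = volumetric * density
= 1.19 * 2467 = 2935.73 kg/s
Convert to t/h: multiply by 3.6
Capacity = 2935.73 * 3.6
= 10568.628 t/h

10568.628 t/h


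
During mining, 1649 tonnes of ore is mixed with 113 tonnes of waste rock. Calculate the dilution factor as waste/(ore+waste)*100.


Total material = ore + waste
= 1649 + 113 = 1762 tonnes
Dilution = waste / total * 100
= 113 / 1762 * 100
= 0.06413166856 * 100
= 6.4132%

6.4132%


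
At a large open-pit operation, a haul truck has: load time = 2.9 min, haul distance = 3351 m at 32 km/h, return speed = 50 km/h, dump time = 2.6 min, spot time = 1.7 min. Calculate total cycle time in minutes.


Convert haul speed to m/min: 32 * 1000/60 = 533.3333333 m/min
Haul time = 3351 / 533.3333333 = 6.283125 min
Convert return speed to m/min: 50 * 1000/60 = 833.3333333 m/min
Return time = 3351 / 833.3333333 = 4.0212 min
Total cycle time:
= 2.9 + 6.283125 + 2.6 + 4.0212 + 1.7
= 17.5043 min

17.5043 min


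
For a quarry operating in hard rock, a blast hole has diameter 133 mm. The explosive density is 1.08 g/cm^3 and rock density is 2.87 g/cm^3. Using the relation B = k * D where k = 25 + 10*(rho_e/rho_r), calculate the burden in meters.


3.8255 m

First, compute k:
rho_e / rho_r = 1.08 / 2.87 = 0.3763066202
k = 25 + 10 * 0.3763066202 = 28.7630662
Then, compute burden:
B = k * D / 1000 = 28.7630662 * 133 / 1000
= 3825.487805 / 1000
= 3.8255 m


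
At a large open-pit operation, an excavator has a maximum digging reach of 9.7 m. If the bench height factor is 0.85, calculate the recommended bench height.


8.245 m

Bench height = reach * factor
= 9.7 * 0.85
= 8.245 m


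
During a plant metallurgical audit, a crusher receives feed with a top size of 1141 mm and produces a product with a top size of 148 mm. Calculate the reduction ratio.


Reduction ratio = feed size / product size
= 1141 / 148
= 7.7095

7.7095


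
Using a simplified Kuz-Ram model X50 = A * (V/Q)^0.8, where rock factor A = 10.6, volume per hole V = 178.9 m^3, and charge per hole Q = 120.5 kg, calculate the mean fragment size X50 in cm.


Compute V/Q:
V/Q = 178.9 / 120.5 = 1.484647303
Raise to the power 0.8:
(V/Q)^0.8 = 1.484647303^0.8 = 1.371824753
Multiply by A:
X50 = 10.6 * 1.371824753
= 14.5413 cm

14.5413 cm


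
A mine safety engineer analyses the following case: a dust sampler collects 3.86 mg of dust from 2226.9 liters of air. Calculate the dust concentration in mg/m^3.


1.7334 mg/m^3

Convert liters to m^3: 1 m^3 = 1000 L
Concentration = mass / volume * 1000
= 3.86 / 2226.9 * 1000
= 0.001733351296 * 1000
= 1.7334 mg/m^3


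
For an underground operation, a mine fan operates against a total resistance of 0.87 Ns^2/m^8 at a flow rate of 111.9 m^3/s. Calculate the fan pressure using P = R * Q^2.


Compute Q^2:
Q^2 = 111.9^2 = 12521.61
Compute pressure:
P = R * Q^2 = 0.87 * 12521.61
= 10893.8007 Pa

10893.8007 Pa


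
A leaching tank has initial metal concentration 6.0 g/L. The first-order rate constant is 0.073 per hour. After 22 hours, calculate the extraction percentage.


Compute the exponent:
-k * t = -0.073 * 22 = -1.606
Remaining concentration:
C = 6.0 * exp(-1.606)
= 6.0 * 0.2006887658
= 1.204132595 g/L
Extracted = 6.0 - 1.204132595 = 4.795867405 g/L
Extraction % = 4.795867405 / 6.0 * 100
= 79.9311%

79.9311%


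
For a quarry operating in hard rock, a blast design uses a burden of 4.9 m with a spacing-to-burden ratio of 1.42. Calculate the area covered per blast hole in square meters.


34.0942 m^2

First, find the spacing:
Spacing = burden * ratio = 4.9 * 1.42
= 6.958 m
Then, calculate the area:
Area = burden * spacing = 4.9 * 6.958
= 34.0942 m^2


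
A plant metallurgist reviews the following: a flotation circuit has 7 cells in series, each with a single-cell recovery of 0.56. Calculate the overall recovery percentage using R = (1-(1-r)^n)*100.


99.6807%

Complement of single-cell recovery:
1 - r = 1 - 0.56 = 0.44
Raise to power n:
(1 - r)^7 = 0.44^7 = 0.003192778097
Overall recovery:
R = (1 - 0.003192778097) * 100
= 99.6807%


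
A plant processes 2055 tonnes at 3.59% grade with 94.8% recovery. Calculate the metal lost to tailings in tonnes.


Total metal in feed:
= 2055 * 3.59 / 100 = 73.7745 tonnes
Metal recovered:
= 73.7745 * 94.8 / 100 = 69.938226 tonnes
Metal lost to tailings:
= 73.7745 - 69.938226
= 3.8363 tonnes

3.8363 tonnes


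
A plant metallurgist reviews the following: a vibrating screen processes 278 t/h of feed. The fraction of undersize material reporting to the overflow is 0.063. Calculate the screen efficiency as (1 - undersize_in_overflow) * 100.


93.7%

Screen efficiency = (1 - fraction of undersize in overflow) * 100
= (1 - 0.063) * 100
= 0.937 * 100
= 93.7%


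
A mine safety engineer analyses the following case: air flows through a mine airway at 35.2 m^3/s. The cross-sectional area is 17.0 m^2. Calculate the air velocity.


Velocity = flow rate / cross-sectional area
= 35.2 / 17.0
= 2.0706 m/s

2.0706 m/s


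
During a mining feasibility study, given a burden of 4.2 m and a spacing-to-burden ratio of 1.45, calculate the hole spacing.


6.09 m

Spacing = burden * ratio
= 4.2 * 1.45
= 6.09 m


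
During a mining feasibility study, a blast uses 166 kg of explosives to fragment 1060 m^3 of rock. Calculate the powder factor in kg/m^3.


0.1566 kg/m^3

Powder factor = explosive mass / rock volume
= 166 / 1060
= 0.1566 kg/m^3


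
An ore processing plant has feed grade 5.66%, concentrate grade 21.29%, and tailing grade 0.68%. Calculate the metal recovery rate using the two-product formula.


90.8888%

Using the two-product formula:
R = 100 * c * (f - t) / (f * (c - t))
Numerator = 100 * 21.29 * (5.66 - 0.68)
= 100 * 21.29 * 4.98
= 10602.42
Denominator = 5.66 * (21.29 - 0.68)
= 5.66 * 20.61
= 116.6526
R = 10602.42 / 116.6526
= 90.8888%


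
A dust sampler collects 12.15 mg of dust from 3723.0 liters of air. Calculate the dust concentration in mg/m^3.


Convert liters to m^3: 1 m^3 = 1000 L
Concentration = mass / volume * 1000
= 12.15 / 3723.0 * 1000
= 0.00326349718 * 1000
= 3.2635 mg/m^3

3.2635 mg/m^3


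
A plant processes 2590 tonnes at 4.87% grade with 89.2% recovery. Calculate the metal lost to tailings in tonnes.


13.6224 tonnes

Total metal in feed:
= 2590 * 4.87 / 100 = 126.133 tonnes
Metal recovered:
= 126.133 * 89.2 / 100 = 112.510636 tonnes
Metal lost to tailings:
= 126.133 - 112.510636
= 13.6224 tonnes


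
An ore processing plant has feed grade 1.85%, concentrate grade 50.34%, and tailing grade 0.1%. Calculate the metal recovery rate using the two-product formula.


94.7829%

Using the two-product formula:
R = 100 * c * (f - t) / (f * (c - t))
Numerator = 100 * 50.34 * (1.85 - 0.1)
= 100 * 50.34 * 1.75
= 8809.5
Denominator = 1.85 * (50.34 - 0.1)
= 1.85 * 50.24
= 92.944
R = 8809.5 / 92.944
= 94.7829%


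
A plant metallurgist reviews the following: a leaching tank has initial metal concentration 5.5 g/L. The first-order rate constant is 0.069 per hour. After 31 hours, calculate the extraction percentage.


Compute the exponent:
-k * t = -0.069 * 31 = -2.139
Remaining concentration:
C = 5.5 * exp(-2.139)
= 5.5 * 0.1177725567
= 0.6477490619 g/L
Extracted = 5.5 - 0.6477490619 = 4.852250938 g/L
Extraction % = 4.852250938 / 5.5 * 100
= 88.2227%

88.2227%


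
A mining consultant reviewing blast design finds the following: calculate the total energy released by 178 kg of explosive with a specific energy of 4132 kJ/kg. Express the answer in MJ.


Energy = mass * specific_energy / 1000
= 178 * 4132 / 1000
= 735496 / 1000
= 735.496 MJ

735.496 MJ


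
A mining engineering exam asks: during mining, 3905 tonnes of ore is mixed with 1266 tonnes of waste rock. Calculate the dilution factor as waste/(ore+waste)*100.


24.4827%

Total material = ore + waste
= 3905 + 1266 = 5171 tonnes
Dilution = waste / total * 100
= 1266 / 5171 * 100
= 0.2448269194 * 100
= 24.4827%


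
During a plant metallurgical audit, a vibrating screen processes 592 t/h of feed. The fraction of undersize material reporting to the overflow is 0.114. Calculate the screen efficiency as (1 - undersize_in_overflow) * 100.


88.6%

Screen efficiency = (1 - fraction of undersize in overflow) * 100
= (1 - 0.114) * 100
= 0.886 * 100
= 88.6%


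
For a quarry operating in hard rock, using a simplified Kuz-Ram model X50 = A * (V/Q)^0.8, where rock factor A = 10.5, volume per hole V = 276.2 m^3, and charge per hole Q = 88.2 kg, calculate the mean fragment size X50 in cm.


Compute V/Q:
V/Q = 276.2 / 88.2 = 3.131519274
Raise to the power 0.8:
(V/Q)^0.8 = 3.131519274^0.8 = 2.492321542
Multiply by A:
X50 = 10.5 * 2.492321542
= 26.1694 cm

26.1694 cm


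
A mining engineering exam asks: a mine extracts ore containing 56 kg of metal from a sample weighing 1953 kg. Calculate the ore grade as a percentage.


Ore grade = (metal mass / ore mass) * 100
= (56 / 1953) * 100
= 0.02867383513 * 100
= 2.8674%

2.8674%


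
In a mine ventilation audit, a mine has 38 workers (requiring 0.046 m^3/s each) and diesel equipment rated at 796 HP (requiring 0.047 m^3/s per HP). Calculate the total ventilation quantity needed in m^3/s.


39.16 m^3/s

Airflow for workers:
Q_people = 38 * 0.046 = 1.748 m^3/s
Airflow for diesel equipment:
Q_diesel = 796 * 0.047 = 37.412 m^3/s
Total ventilation:
Q_total = 1.748 + 37.412
= 39.16 m^3/s


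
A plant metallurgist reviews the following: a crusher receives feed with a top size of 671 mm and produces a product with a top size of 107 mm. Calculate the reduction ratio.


6.271

Reduction ratio = feed size / product size
= 671 / 107
= 6.271


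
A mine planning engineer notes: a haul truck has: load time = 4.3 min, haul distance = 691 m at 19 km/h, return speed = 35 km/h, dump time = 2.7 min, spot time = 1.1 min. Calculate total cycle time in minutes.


Convert haul speed to m/min: 19 * 1000/60 = 316.6666667 m/min
Haul time = 691 / 316.6666667 = 2.182105263 min
Convert return speed to m/min: 35 * 1000/60 = 583.3333333 m/min
Return time = 691 / 583.3333333 = 1.184571429 min
Total cycle time:
= 4.3 + 2.182105263 + 2.7 + 1.184571429 + 1.1
= 11.4667 min

11.4667 min


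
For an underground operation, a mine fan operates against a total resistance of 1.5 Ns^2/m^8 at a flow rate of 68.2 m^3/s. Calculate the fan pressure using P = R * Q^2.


Compute Q^2:
Q^2 = 68.2^2 = 4651.24
Compute pressure:
P = R * Q^2 = 1.5 * 4651.24
= 6976.86 Pa

6976.86 Pa


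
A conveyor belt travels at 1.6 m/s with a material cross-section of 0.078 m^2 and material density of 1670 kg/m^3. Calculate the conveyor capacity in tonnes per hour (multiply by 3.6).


Volumetric flow = speed * area
= 1.6 * 0.078 = 0.1248 m^3/s
Mass flow = volumetric * density
= 0.1248 * 1670 = 208.416 kg/s
Convert to t/h: multiply by 3.6
Capacity = 208.416 * 3.6
= 750.2976 t/h

750.2976 t/h


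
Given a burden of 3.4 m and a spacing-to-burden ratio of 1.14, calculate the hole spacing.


3.876 m

Spacing = burden * ratio
= 3.4 * 1.14
= 3.876 m


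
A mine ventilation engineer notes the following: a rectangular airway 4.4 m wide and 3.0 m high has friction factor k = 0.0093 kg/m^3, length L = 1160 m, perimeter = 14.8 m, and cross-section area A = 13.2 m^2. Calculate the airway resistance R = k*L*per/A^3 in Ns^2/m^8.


Compute the numerator:
k * L * per = 0.0093 * 1160 * 14.8
= 159.6624
Compute the denominator:
A^3 = 13.2^3 = 2299.968
Resistance:
R = 159.6624 / 2299.968
= 0.0694 Ns^2/m^8

0.0694 Ns^2/m^8


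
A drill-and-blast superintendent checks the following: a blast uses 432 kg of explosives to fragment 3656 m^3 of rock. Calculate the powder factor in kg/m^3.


0.1182 kg/m^3

Powder factor = explosive mass / rock volume
= 432 / 3656
= 0.1182 kg/m^3


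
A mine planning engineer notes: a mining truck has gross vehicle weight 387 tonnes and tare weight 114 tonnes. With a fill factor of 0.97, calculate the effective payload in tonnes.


Maximum payload = gross - tare
= 387 - 114 = 273 tonnes
Effective payload = max payload * fill factor
= 273 * 0.97
= 264.81 tonnes

264.81 tonnes


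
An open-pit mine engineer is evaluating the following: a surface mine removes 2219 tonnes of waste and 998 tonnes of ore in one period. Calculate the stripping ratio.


2.2234

Stripping ratio = waste tonnage / ore tonnage
= 2219 / 998
= 2.2234


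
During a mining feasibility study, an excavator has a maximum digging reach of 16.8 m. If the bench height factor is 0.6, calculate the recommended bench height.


10.08 m

Bench height = reach * factor
= 16.8 * 0.6
= 10.08 m


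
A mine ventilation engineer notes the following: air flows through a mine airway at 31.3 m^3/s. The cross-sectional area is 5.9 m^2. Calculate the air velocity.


Velocity = flow rate / cross-sectional area
= 31.3 / 5.9
= 5.3051 m/s

5.3051 m/s


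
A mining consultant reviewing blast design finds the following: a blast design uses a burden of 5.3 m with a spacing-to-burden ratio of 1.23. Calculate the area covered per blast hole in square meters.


34.5507 m^2

First, find the spacing:
Spacing = burden * ratio = 5.3 * 1.23
= 6.519 m
Then, calculate the area:
Area = burden * spacing = 5.3 * 6.519
= 34.5507 m^2


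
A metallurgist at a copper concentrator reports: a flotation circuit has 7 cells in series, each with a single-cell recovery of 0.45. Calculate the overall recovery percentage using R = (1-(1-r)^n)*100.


98.4776%

Complement of single-cell recovery:
1 - r = 1 - 0.45 = 0.55
Raise to power n:
(1 - r)^7 = 0.55^7 = 0.01522435234
Overall recovery:
R = (1 - 0.01522435234) * 100
= 98.4776%


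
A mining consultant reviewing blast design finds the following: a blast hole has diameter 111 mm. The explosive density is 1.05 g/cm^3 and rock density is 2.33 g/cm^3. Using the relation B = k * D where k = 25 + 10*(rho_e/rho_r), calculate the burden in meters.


3.2752 m

First, compute k:
rho_e / rho_r = 1.05 / 2.33 = 0.4506437768
k = 25 + 10 * 0.4506437768 = 29.50643777
Then, compute burden:
B = k * D / 1000 = 29.50643777 * 111 / 1000
= 3275.214592 / 1000
= 3.2752 m


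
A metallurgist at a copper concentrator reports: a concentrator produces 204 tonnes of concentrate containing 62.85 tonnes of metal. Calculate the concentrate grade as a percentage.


30.8088%

Grade = (metal in concentrate / concentrate mass) * 100
= (62.85 / 204) * 100
= 0.3080882353 * 100
= 30.8088%


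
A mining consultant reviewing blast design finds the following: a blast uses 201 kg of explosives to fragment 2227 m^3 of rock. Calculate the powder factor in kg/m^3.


Powder factor = explosive mass / rock volume
= 201 / 2227
= 0.0903 kg/m^3

0.0903 kg/m^3


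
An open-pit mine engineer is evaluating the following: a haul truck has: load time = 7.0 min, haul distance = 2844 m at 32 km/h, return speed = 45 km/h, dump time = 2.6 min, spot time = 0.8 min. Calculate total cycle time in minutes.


19.5245 min

Convert haul speed to m/min: 32 * 1000/60 = 533.3333333 m/min
Haul time = 2844 / 533.3333333 = 5.3325 min
Convert return speed to m/min: 45 * 1000/60 = 750 m/min
Return time = 2844 / 750 = 3.792 min
Total cycle time:
= 7.0 + 5.3325 + 2.6 + 3.792 + 0.8
= 19.5245 min


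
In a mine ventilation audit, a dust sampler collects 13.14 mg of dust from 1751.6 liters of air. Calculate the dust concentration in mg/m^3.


Convert liters to m^3: 1 m^3 = 1000 L
Concentration = mass / volume * 1000
= 13.14 / 1751.6 * 1000
= 0.00750171272 * 1000
= 7.5017 mg/m^3

7.5017 mg/m^3


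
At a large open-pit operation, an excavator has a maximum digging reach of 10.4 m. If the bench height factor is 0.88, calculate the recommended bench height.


9.152 m

Bench height = reach * factor
= 10.4 * 0.88
= 9.152 m


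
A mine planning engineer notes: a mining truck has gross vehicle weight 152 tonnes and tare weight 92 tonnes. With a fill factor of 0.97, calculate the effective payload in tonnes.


Maximum payload = gross - tare
= 152 - 92 = 60 tonnes
Effective payload = max payload * fill factor
= 60 * 0.97
= 58.2 tonnes

58.2 tonnes


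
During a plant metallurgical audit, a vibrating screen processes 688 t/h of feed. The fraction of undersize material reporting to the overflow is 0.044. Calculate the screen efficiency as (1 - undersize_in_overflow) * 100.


95.6%

Screen efficiency = (1 - fraction of undersize in overflow) * 100
= (1 - 0.044) * 100
= 0.956 * 100
= 95.6%


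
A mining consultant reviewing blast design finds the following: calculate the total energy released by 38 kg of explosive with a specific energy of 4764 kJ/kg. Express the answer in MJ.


181.032 MJ

Energy = mass * specific_energy / 1000
= 38 * 4764 / 1000
= 181032 / 1000
= 181.032 MJ


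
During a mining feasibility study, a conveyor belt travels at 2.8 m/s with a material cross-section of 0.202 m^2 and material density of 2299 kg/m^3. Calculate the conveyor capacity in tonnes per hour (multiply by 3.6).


Volumetric flow = speed * area
= 2.8 * 0.202 = 0.5656 m^3/s
Mass flow = volumetric * density
= 0.5656 * 2299 = 1300.3144 kg/s
Convert to t/h: multiply by 3.6
Capacity = 1300.3144 * 3.6
= 4681.1318 t/h

4681.1318 t/h


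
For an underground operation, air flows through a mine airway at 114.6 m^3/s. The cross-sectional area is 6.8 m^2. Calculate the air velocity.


Velocity = flow rate / cross-sectional area
= 114.6 / 6.8
= 16.8529 m/s

16.8529 m/s


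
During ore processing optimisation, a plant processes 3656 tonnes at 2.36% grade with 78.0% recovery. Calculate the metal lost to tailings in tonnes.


18.982 tonnes

Total metal in feed:
= 3656 * 2.36 / 100 = 86.2816 tonnes
Metal recovered:
= 86.2816 * 78.0 / 100 = 67.299648 tonnes
Metal lost to tailings:
= 86.2816 - 67.299648
= 18.982 tonnes


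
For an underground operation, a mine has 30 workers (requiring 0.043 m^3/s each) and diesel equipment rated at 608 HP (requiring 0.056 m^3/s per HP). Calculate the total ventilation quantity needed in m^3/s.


Airflow for workers:
Q_people = 30 * 0.043 = 1.29 m^3/s
Airflow for diesel equipment:
Q_diesel = 608 * 0.056 = 34.048 m^3/s
Total ventilation:
Q_total = 1.29 + 34.048
= 35.338 m^3/s

35.338 m^3/s


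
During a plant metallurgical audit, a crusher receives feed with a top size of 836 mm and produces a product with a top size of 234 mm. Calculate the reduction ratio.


3.5726

Reduction ratio = feed size / product size
= 836 / 234
= 3.5726


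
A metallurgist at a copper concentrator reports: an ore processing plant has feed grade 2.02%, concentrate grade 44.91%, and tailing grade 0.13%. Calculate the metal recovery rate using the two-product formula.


Using the two-product formula:
R = 100 * c * (f - t) / (f * (c - t))
Numerator = 100 * 44.91 * (2.02 - 0.13)
= 100 * 44.91 * 1.89
= 8487.99
Denominator = 2.02 * (44.91 - 0.13)
= 2.02 * 44.78
= 90.4556
R = 8487.99 / 90.4556
= 93.836%

93.836%


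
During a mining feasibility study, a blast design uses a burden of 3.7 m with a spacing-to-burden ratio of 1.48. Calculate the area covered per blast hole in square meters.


20.2612 m^2

First, find the spacing:
Spacing = burden * ratio = 3.7 * 1.48
= 5.476 m
Then, calculate the area:
Area = burden * spacing = 3.7 * 5.476
= 20.2612 m^2


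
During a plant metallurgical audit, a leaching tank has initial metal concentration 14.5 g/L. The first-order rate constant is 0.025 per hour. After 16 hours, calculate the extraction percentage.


Compute the exponent:
-k * t = -0.025 * 16 = -0.4
Remaining concentration:
C = 14.5 * exp(-0.4)
= 14.5 * 0.670320046
= 9.719640668 g/L
Extracted = 14.5 - 9.719640668 = 4.780359332 g/L
Extraction % = 4.780359332 / 14.5 * 100
= 32.968%

32.968%


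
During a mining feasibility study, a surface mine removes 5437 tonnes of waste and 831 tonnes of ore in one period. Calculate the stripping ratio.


Stripping ratio = waste tonnage / ore tonnage
= 5437 / 831
= 6.5427

6.5427


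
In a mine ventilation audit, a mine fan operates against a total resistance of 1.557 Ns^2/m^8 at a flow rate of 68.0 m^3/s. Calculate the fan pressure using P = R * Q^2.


Compute Q^2:
Q^2 = 68.0^2 = 4624.0
Compute pressure:
P = R * Q^2 = 1.557 * 4624.0
= 7199.568 Pa

7199.568 Pa


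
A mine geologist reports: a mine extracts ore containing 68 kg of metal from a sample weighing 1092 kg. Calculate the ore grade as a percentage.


Ore grade = (metal mass / ore mass) * 100
= (68 / 1092) * 100
= 0.06227106227 * 100
= 6.2271%

6.2271%


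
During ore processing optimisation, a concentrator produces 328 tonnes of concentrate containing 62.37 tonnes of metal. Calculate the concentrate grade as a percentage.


Grade = (metal in concentrate / concentrate mass) * 100
= (62.37 / 328) * 100
= 0.190152439 * 100
= 19.0152%

19.0152%


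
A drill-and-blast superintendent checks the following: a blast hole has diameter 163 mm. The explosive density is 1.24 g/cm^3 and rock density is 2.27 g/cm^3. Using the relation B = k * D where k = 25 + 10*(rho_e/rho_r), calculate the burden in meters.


First, compute k:
rho_e / rho_r = 1.24 / 2.27 = 0.5462555066
k = 25 + 10 * 0.5462555066 = 30.46255507
Then, compute burden:
B = k * D / 1000 = 30.46255507 * 163 / 1000
= 4965.396476 / 1000
= 4.9654 m

4.9654 m


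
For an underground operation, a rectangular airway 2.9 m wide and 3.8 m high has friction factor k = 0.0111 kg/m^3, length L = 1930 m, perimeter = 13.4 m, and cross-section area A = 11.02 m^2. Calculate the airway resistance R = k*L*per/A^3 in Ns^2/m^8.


0.2145 Ns^2/m^8

Compute the numerator:
k * L * per = 0.0111 * 1930 * 13.4
= 287.0682
Compute the denominator:
A^3 = 11.02^3 = 1338.273208
Resistance:
R = 287.0682 / 1338.273208
= 0.2145 Ns^2/m^8


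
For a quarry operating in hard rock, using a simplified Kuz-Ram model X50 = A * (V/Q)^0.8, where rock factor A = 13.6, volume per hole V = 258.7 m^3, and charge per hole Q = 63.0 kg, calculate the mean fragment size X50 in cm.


42.1021 cm

Compute V/Q:
V/Q = 258.7 / 63.0 = 4.106349206
Raise to the power 0.8:
(V/Q)^0.8 = 4.106349206^0.8 = 3.095741602
Multiply by A:
X50 = 13.6 * 3.095741602
= 42.1021 cm


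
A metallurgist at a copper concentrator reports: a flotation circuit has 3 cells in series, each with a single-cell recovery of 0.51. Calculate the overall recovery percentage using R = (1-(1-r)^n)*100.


88.2351%

Complement of single-cell recovery:
1 - r = 1 - 0.51 = 0.49
Raise to power n:
(1 - r)^3 = 0.49^3 = 0.117649
Overall recovery:
R = (1 - 0.117649) * 100
= 88.2351%


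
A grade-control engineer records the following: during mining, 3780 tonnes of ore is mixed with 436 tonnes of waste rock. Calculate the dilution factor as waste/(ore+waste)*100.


10.3416%

Total material = ore + waste
= 3780 + 436 = 4216 tonnes
Dilution = waste / total * 100
= 436 / 4216 * 100
= 0.1034155598 * 100
= 10.3416%


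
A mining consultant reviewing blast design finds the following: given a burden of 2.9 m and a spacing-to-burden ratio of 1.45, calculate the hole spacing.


4.205 m

Spacing = burden * ratio
= 2.9 * 1.45
= 4.205 m


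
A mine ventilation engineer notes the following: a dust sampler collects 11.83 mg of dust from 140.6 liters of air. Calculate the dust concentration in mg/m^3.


Convert liters to m^3: 1 m^3 = 1000 L
Concentration = mass / volume * 1000
= 11.83 / 140.6 * 1000
= 0.08413940256 * 1000
= 84.1394 mg/m^3

84.1394 mg/m^3


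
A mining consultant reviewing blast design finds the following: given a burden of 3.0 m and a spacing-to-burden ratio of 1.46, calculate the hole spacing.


Spacing = burden * ratio
= 3.0 * 1.46
= 4.38 m

4.38 m


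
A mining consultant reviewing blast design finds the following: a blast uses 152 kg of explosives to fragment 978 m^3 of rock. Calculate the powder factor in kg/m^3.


0.1554 kg/m^3

Powder factor = explosive mass / rock volume
= 152 / 978
= 0.1554 kg/m^3


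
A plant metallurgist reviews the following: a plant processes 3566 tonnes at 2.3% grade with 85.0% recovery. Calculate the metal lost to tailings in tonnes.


12.3027 tonnes

Total metal in feed:
= 3566 * 2.3 / 100 = 82.018 tonnes
Metal recovered:
= 82.018 * 85.0 / 100 = 69.7153 tonnes
Metal lost to tailings:
= 82.018 - 69.7153
= 12.3027 tonnes


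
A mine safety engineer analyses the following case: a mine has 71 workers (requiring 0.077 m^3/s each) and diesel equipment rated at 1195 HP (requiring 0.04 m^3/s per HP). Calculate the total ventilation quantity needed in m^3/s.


Airflow for workers:
Q_people = 71 * 0.077 = 5.467 m^3/s
Airflow for diesel equipment:
Q_diesel = 1195 * 0.04 = 47.8 m^3/s
Total ventilation:
Q_total = 5.467 + 47.8
= 53.267 m^3/s

53.267 m^3/s


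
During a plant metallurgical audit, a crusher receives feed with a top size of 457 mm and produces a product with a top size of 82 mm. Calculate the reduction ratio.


Reduction ratio = feed size / product size
= 457 / 82
= 5.5732

5.5732


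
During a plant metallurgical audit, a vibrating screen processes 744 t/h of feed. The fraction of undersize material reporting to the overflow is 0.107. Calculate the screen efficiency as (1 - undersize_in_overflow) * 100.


89.3%

Screen efficiency = (1 - fraction of undersize in overflow) * 100
= (1 - 0.107) * 100
= 0.893 * 100
= 89.3%


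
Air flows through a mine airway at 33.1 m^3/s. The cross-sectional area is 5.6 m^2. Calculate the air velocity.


5.9107 m/s

Velocity = flow rate / cross-sectional area
= 33.1 / 5.6
= 5.9107 m/s


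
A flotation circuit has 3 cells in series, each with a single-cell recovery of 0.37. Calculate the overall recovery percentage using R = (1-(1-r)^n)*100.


Complement of single-cell recovery:
1 - r = 1 - 0.37 = 0.63
Raise to power n:
(1 - r)^3 = 0.63^3 = 0.250047
Overall recovery:
R = (1 - 0.250047) * 100
= 74.9953%

74.9953%


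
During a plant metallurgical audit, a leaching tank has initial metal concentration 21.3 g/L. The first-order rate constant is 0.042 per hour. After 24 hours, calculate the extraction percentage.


63.5052%

Compute the exponent:
-k * t = -0.042 * 24 = -1.008
Remaining concentration:
C = 21.3 * exp(-1.008)
= 21.3 * 0.3649481465
= 7.773395519 g/L
Extracted = 21.3 - 7.773395519 = 13.52660448 g/L
Extraction % = 13.52660448 / 21.3 * 100
= 63.5052%


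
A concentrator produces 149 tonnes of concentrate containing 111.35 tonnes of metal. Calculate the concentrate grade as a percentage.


Grade = (metal in concentrate / concentrate mass) * 100
= (111.35 / 149) * 100
= 0.7473154362 * 100
= 74.7315%

74.7315%


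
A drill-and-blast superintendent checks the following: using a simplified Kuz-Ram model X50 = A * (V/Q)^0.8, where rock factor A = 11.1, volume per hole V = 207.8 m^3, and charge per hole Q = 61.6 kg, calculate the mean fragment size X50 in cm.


29.3613 cm

Compute V/Q:
V/Q = 207.8 / 61.6 = 3.373376623
Raise to the power 0.8:
(V/Q)^0.8 = 3.373376623^0.8 = 2.645159501
Multiply by A:
X50 = 11.1 * 2.645159501
= 29.3613 cm


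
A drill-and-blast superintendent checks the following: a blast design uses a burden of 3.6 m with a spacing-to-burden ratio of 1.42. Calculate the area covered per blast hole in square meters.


18.4032 m^2

First, find the spacing:
Spacing = burden * ratio = 3.6 * 1.42
= 5.112 m
Then, calculate the area:
Area = burden * spacing = 3.6 * 5.112
= 18.4032 m^2


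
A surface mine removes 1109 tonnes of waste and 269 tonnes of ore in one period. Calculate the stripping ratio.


4.1227

Stripping ratio = waste tonnage / ore tonnage
= 1109 / 269
= 4.1227


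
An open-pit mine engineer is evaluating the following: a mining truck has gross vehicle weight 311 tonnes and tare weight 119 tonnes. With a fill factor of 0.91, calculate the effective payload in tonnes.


174.72 tonnes

Maximum payload = gross - tare
= 311 - 119 = 192 tonnes
Effective payload = max payload * fill factor
= 192 * 0.91
= 174.72 tonnes


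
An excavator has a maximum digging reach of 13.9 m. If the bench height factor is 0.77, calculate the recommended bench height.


10.703 m

Bench height = reach * factor
= 13.9 * 0.77
= 10.703 m


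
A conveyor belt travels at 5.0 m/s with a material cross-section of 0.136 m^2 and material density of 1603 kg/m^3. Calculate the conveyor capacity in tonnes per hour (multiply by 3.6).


Volumetric flow = speed * area
= 5.0 * 0.136 = 0.68 m^3/s
Mass flow = volumetric * density
= 0.68 * 1603 = 1090.04 kg/s
Convert to t/h: multiply by 3.6
Capacity = 1090.04 * 3.6
= 3924.144 t/h

3924.144 t/h


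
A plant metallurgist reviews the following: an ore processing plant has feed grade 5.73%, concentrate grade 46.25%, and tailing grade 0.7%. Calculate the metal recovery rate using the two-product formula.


89.1326%

Using the two-product formula:
R = 100 * c * (f - t) / (f * (c - t))
Numerator = 100 * 46.25 * (5.73 - 0.7)
= 100 * 46.25 * 5.03
= 23263.75
Denominator = 5.73 * (46.25 - 0.7)
= 5.73 * 45.55
= 261.0015
R = 23263.75 / 261.0015
= 89.1326%


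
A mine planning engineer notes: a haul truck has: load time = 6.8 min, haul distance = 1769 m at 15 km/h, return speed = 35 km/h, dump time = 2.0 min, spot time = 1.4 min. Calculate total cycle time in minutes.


20.3086 min

Convert haul speed to m/min: 15 * 1000/60 = 250 m/min
Haul time = 1769 / 250 = 7.076 min
Convert return speed to m/min: 35 * 1000/60 = 583.3333333 m/min
Return time = 1769 / 583.3333333 = 3.032571429 min
Total cycle time:
= 6.8 + 7.076 + 2.0 + 3.032571429 + 1.4
= 20.3086 min


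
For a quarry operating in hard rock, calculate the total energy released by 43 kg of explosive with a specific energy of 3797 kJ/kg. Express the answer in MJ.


163.271 MJ

Energy = mass * specific_energy / 1000
= 43 * 3797 / 1000
= 163271 / 1000
= 163.271 MJ


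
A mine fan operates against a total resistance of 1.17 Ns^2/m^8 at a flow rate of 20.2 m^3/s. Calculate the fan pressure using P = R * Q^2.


Compute Q^2:
Q^2 = 20.2^2 = 408.04
Compute pressure:
P = R * Q^2 = 1.17 * 408.04
= 477.4068 Pa

477.4068 Pa


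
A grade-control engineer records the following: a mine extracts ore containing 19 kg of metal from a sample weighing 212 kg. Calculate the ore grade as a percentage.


Ore grade = (metal mass / ore mass) * 100
= (19 / 212) * 100
= 0.08962264151 * 100
= 8.9623%

8.9623%


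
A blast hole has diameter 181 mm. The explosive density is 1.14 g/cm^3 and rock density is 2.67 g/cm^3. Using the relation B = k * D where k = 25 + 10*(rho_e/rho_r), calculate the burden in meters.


5.2978 m

First, compute k:
rho_e / rho_r = 1.14 / 2.67 = 0.4269662921
k = 25 + 10 * 0.4269662921 = 29.26966292
Then, compute burden:
B = k * D / 1000 = 29.26966292 * 181 / 1000
= 5297.808989 / 1000
= 5.2978 m


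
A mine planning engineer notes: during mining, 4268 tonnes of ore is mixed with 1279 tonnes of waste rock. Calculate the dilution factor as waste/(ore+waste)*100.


Total material = ore + waste
= 4268 + 1279 = 5547 tonnes
Dilution = waste / total * 100
= 1279 / 5547 * 100
= 0.2305750856 * 100
= 23.0575%

23.0575%


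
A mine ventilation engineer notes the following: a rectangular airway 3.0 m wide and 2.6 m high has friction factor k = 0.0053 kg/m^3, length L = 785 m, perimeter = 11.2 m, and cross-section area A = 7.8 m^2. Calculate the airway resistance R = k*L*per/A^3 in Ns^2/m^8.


Compute the numerator:
k * L * per = 0.0053 * 785 * 11.2
= 46.5976
Compute the denominator:
A^3 = 7.8^3 = 474.552
Resistance:
R = 46.5976 / 474.552
= 0.0982 Ns^2/m^8

0.0982 Ns^2/m^8


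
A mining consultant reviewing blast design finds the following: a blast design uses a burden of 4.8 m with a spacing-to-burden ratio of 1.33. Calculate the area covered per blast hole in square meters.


First, find the spacing:
Spacing = burden * ratio = 4.8 * 1.33
= 6.384 m
Then, calculate the area:
Area = burden * spacing = 4.8 * 6.384
= 30.6432 m^2

30.6432 m^2


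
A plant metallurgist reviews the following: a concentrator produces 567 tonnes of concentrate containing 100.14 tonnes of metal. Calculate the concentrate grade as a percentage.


Grade = (metal in concentrate / concentrate mass) * 100
= (100.14 / 567) * 100
= 0.1766137566 * 100
= 17.6614%

17.6614%


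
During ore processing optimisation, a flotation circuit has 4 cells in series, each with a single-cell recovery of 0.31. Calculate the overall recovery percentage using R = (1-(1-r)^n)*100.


Complement of single-cell recovery:
1 - r = 1 - 0.31 = 0.69
Raise to power n:
(1 - r)^4 = 0.69^4 = 0.22667121
Overall recovery:
R = (1 - 0.22667121) * 100
= 77.3329%

77.3329%


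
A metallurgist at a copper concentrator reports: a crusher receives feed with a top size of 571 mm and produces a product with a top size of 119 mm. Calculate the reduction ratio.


Reduction ratio = feed size / product size
= 571 / 119
= 4.7983

4.7983


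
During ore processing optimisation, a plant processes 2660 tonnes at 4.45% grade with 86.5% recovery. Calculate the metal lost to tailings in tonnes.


15.98 tonnes

Total metal in feed:
= 2660 * 4.45 / 100 = 118.37 tonnes
Metal recovered:
= 118.37 * 86.5 / 100 = 102.39005 tonnes
Metal lost to tailings:
= 118.37 - 102.39005
= 15.98 tonnes


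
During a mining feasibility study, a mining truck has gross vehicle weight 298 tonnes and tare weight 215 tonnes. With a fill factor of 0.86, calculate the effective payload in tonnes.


71.38 tonnes

Maximum payload = gross - tare
= 298 - 215 = 83 tonnes
Effective payload = max payload * fill factor
= 83 * 0.86
= 71.38 tonnes


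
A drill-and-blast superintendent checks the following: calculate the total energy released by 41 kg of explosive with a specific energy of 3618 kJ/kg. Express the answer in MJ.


Energy = mass * specific_energy / 1000
= 41 * 3618 / 1000
= 148338 / 1000
= 148.338 MJ

148.338 MJ


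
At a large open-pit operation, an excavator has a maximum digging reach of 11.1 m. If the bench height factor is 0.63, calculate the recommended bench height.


6.993 m

Bench height = reach * factor
= 11.1 * 0.63
= 6.993 m


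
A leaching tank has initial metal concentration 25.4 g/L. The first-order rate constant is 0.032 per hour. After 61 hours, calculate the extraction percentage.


Compute the exponent:
-k * t = -0.032 * 61 = -1.952
Remaining concentration:
C = 25.4 * exp(-1.952)
= 25.4 * 0.1419898078
= 3.606541118 g/L
Extracted = 25.4 - 3.606541118 = 21.79345888 g/L
Extraction % = 21.79345888 / 25.4 * 100
= 85.801%

85.801%


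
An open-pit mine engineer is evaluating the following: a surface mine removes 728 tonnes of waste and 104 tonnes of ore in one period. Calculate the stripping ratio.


7.0

Stripping ratio = waste tonnage / ore tonnage
= 728 / 104
= 7.0


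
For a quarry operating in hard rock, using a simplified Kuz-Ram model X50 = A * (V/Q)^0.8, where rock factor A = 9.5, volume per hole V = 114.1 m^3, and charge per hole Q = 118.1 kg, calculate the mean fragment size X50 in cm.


9.2417 cm

Compute V/Q:
V/Q = 114.1 / 118.1 = 0.966130398
Raise to the power 0.8:
(V/Q)^0.8 = 0.966130398^0.8 = 0.9728112794
Multiply by A:
X50 = 9.5 * 0.9728112794
= 9.2417 cm


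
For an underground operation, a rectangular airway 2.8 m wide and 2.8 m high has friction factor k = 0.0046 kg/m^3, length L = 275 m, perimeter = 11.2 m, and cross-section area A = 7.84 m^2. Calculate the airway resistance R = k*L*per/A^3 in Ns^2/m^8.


Compute the numerator:
k * L * per = 0.0046 * 275 * 11.2
= 14.168
Compute the denominator:
A^3 = 7.84^3 = 481.890304
Resistance:
R = 14.168 / 481.890304
= 0.0294 Ns^2/m^8

0.0294 Ns^2/m^8
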